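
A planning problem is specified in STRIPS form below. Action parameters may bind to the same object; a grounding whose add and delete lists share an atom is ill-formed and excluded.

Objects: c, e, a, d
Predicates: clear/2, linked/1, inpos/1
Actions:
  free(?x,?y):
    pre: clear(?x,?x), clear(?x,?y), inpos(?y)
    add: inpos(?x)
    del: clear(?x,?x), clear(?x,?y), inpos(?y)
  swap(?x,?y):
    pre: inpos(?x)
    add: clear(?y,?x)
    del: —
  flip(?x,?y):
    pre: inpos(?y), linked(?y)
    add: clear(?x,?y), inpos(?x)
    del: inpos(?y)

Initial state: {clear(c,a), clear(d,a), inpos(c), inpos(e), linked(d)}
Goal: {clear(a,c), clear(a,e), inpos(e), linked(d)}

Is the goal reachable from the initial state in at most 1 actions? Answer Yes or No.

1. swap(c,a)  →  {clear(a,c), clear(c,a), clear(d,a), inpos(c), inpos(e), linked(d)}
2. swap(e,a)  →  {clear(a,c), clear(a,e), clear(c,a), clear(d,a), inpos(c), inpos(e), linked(d)}
optimal plan length = 2; 2 > 1

No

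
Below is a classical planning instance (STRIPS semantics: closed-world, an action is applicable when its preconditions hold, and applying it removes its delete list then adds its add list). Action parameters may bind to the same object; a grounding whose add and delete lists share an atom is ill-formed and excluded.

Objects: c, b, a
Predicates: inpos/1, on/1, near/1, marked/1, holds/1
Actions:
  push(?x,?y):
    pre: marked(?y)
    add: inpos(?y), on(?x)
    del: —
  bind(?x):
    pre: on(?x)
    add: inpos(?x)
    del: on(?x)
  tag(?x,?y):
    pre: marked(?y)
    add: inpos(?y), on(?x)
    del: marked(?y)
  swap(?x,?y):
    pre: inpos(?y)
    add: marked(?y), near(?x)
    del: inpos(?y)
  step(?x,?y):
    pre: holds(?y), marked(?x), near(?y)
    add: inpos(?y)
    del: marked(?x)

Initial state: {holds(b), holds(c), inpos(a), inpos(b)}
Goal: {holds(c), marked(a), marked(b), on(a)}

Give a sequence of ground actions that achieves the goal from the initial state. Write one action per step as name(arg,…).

1. swap(c,b)  →  {holds(b), holds(c), inpos(a), marked(b), near(c)}
2. push(a,b)  →  {holds(b), holds(c), inpos(a), inpos(b), marked(b), near(c), on(a)}
3. swap(c,a)  →  {holds(b), holds(c), inpos(b), marked(a), marked(b), near(c), on(a)}

swap(c,b); push(a,b); swap(c,a)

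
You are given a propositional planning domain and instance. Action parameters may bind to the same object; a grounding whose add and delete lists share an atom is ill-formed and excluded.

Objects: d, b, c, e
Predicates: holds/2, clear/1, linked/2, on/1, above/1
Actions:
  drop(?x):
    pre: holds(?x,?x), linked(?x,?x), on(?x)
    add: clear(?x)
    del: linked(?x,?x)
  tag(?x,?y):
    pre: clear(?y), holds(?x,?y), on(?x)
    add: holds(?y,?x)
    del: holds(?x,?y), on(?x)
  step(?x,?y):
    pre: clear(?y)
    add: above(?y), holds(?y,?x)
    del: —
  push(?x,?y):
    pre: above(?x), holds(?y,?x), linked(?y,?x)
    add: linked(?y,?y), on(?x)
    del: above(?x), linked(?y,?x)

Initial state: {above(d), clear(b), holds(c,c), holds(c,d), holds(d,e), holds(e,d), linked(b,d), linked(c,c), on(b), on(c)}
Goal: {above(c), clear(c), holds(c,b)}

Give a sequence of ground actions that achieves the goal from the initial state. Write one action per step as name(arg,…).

1. drop(c)  →  {above(d), clear(b), clear(c), holds(c,c), holds(c,d), holds(d,e), holds(e,d), linked(b,d), on(b), on(c)}
2. step(b,c)  →  {above(c), above(d), clear(b), clear(c), holds(c,b), holds(c,c), holds(c,d), holds(d,e), holds(e,d), linked(b,d), on(b), on(c)}

drop(c); step(b,c)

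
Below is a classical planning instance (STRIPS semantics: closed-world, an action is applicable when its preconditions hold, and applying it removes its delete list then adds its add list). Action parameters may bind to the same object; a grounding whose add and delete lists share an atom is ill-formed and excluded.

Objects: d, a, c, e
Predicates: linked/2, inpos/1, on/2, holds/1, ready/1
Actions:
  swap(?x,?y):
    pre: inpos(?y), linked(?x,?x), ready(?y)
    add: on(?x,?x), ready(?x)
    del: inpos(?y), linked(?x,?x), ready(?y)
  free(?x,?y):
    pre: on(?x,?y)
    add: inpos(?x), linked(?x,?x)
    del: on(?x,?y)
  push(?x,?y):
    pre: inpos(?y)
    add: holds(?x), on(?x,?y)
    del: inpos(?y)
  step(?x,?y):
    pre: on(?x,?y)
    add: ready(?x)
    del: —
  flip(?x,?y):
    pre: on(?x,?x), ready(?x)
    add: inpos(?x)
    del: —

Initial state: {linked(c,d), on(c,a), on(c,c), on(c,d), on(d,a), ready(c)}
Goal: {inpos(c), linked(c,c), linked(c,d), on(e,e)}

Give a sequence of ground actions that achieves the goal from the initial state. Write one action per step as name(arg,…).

1. free(d,a)  →  {inpos(d), linked(c,d), linked(d,d), on(c,a), on(c,c), on(c,d), ready(c)}
2. free(c,d)  →  {inpos(c), inpos(d), linked(c,c), linked(c,d), linked(d,d), on(c,a), on(c,c), ready(c)}
3. push(e,d)  →  {holds(e), inpos(c), linked(c,c), linked(c,d), linked(d,d), on(c,a), on(c,c), on(e,d), ready(c)}
4. free(e,d)  →  {holds(e), inpos(c), inpos(e), linked(c,c), linked(c,d), linked(d,d), linked(e,e), on(c,a), on(c,c), ready(c)}
5. push(e,e)  →  {holds(e), inpos(c), linked(c,c), linked(c,d), linked(d,d), linked(e,e), on(c,a), on(c,c), on(e,e), ready(c)}

free(d,a); free(c,d); push(e,d); free(e,d); push(e,e)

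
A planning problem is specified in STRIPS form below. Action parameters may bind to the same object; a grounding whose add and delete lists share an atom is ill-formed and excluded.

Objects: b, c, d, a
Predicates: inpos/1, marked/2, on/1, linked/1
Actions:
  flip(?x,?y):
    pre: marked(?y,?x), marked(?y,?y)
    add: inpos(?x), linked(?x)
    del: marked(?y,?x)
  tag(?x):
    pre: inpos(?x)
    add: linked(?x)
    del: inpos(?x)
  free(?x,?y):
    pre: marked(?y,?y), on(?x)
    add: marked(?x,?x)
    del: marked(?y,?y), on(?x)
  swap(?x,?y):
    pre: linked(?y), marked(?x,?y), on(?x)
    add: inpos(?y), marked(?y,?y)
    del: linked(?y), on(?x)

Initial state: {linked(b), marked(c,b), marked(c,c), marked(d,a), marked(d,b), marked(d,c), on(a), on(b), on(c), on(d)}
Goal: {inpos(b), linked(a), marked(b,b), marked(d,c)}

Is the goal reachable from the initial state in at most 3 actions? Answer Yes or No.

Yes

1. free(d,c)  →  {linked(b), marked(c,b), marked(d,a), marked(d,b), marked(d,c), marked(d,d), on(a), on(b), on(c)}
2. flip(a,d)  →  {inpos(a), linked(a), linked(b), marked(c,b), marked(d,b), marked(d,c), marked(d,d), on(a), on(b), on(c)}
3. swap(c,b)  →  {inpos(a), inpos(b), linked(a), marked(b,b), marked(c,b), marked(d,b), marked(d,c), marked(d,d), on(a), on(b)}
optimal plan length = 3; 3 ≤ 3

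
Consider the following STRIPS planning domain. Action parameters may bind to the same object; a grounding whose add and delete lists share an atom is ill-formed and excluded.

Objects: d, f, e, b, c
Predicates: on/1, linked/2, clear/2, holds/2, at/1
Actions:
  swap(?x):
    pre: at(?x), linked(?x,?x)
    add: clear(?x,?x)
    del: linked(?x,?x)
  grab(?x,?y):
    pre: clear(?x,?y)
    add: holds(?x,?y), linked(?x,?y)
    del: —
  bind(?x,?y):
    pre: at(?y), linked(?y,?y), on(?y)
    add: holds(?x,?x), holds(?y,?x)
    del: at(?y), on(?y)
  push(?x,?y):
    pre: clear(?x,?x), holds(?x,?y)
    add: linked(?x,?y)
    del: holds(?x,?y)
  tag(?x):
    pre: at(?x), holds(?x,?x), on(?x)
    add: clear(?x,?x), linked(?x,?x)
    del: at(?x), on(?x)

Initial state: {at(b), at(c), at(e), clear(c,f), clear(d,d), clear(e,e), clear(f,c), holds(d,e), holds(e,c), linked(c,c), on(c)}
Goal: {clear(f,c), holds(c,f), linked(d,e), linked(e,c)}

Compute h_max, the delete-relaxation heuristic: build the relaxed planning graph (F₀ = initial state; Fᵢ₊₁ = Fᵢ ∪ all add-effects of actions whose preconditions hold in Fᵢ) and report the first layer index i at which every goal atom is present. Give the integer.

F0 = init (11 atoms)
F1 = F0 ∪ {clear(c,c), holds(b,b), holds(c,b), holds(c,c), holds(c,d), holds(c,e), holds(c,f), holds(d,d), holds(e,e), holds(f,c), holds(f,f), linked(c,f), linked(d,d), linked(d,e), linked(e,c), linked(e,e), linked(f,c)}  (28 atoms)
goal ⊆ F1  ⇒  h_max = 1

1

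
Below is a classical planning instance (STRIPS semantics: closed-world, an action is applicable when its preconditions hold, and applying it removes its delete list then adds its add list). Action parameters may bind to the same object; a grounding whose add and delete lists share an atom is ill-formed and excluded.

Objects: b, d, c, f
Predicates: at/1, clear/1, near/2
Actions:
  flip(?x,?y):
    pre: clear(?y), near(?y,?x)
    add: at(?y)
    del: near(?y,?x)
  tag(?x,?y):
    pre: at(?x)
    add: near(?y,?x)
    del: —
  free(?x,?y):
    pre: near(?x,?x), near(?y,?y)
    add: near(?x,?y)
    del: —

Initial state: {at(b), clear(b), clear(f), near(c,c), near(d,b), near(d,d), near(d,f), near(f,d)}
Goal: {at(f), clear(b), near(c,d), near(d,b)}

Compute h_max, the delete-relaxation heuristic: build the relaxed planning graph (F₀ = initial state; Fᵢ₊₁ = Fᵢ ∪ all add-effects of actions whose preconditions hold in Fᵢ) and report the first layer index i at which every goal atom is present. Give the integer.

1

F0 = init (8 atoms)
F1 = F0 ∪ {at(f), near(b,b), near(c,b), near(c,d), near(d,c), near(f,b)}  (14 atoms)
goal ⊆ F1  ⇒  h_max = 1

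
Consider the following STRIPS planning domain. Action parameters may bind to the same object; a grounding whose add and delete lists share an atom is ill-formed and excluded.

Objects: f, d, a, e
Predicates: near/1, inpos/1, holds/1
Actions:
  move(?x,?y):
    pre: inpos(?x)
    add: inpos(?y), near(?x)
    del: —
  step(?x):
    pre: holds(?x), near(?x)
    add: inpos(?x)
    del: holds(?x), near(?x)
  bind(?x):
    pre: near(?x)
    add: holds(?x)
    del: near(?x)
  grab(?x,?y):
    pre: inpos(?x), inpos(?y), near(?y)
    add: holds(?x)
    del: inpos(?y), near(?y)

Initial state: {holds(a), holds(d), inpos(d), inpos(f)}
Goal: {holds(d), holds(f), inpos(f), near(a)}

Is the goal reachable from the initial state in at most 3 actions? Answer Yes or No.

1. move(f,a)  →  {holds(a), holds(d), inpos(a), inpos(d), inpos(f), near(f)}
2. move(a,f)  →  {holds(a), holds(d), inpos(a), inpos(d), inpos(f), near(a), near(f)}
3. bind(f)  →  {holds(a), holds(d), holds(f), inpos(a), inpos(d), inpos(f), near(a)}
optimal plan length = 3; 3 ≤ 3

Yes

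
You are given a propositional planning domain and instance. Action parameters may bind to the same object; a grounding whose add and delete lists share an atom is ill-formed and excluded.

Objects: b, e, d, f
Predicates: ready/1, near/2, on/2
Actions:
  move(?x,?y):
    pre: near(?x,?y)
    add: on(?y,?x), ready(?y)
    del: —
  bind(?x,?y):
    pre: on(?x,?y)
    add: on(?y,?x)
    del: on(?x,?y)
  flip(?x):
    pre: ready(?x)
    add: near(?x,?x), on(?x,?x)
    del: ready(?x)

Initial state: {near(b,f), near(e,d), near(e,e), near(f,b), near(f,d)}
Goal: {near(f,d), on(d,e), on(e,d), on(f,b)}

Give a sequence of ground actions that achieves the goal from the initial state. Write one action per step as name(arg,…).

1. move(b,f)  →  {near(b,f), near(e,d), near(e,e), near(f,b), near(f,d), on(f,b), ready(f)}
2. move(e,d)  →  {near(b,f), near(e,d), near(e,e), near(f,b), near(f,d), on(d,e), on(f,b), ready(d), ready(f)}
3. bind(d,e)  →  {near(b,f), near(e,d), near(e,e), near(f,b), near(f,d), on(e,d), on(f,b), ready(d), ready(f)}
4. move(e,d)  →  {near(b,f), near(e,d), near(e,e), near(f,b), near(f,d), on(d,e), on(e,d), on(f,b), ready(d), ready(f)}

move(b,f); move(e,d); bind(d,e); move(e,d)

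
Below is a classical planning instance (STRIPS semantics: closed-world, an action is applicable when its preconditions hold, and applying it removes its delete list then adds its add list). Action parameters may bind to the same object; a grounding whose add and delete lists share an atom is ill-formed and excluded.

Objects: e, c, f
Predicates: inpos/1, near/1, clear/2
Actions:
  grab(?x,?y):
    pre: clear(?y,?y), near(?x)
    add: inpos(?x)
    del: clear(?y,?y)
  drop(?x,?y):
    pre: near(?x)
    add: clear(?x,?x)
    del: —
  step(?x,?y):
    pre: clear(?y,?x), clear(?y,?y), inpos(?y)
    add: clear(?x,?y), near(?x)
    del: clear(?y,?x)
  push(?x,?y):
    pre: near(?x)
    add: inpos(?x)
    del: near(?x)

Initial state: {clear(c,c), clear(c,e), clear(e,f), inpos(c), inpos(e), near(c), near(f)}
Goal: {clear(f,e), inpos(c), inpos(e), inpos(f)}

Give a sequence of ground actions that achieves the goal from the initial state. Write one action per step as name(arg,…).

1. step(e,c)  →  {clear(c,c), clear(e,c), clear(e,f), inpos(c), inpos(e), near(c), near(e), near(f)}
2. grab(f,c)  →  {clear(e,c), clear(e,f), inpos(c), inpos(e), inpos(f), near(c), near(e), near(f)}
3. drop(e,e)  →  {clear(e,c), clear(e,e), clear(e,f), inpos(c), inpos(e), inpos(f), near(c), near(e), near(f)}
4. step(f,e)  →  {clear(e,c), clear(e,e), clear(f,e), inpos(c), inpos(e), inpos(f), near(c), near(e), near(f)}

step(e,c); grab(f,c); drop(e,e); step(f,e)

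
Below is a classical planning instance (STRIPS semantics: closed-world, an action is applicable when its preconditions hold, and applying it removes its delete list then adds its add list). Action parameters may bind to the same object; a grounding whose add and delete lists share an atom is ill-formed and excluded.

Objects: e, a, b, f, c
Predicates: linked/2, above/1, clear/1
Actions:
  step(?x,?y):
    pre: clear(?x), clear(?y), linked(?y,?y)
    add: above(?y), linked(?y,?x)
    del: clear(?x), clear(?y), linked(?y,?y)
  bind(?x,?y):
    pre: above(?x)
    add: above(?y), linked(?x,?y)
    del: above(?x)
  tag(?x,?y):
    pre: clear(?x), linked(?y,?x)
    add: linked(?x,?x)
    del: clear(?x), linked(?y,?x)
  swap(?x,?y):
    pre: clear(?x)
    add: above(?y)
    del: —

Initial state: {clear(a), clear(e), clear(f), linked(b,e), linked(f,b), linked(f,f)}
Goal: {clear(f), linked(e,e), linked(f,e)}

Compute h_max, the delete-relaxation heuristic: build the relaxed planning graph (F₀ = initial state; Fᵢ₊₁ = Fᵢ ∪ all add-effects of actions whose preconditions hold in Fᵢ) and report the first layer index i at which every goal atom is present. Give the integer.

F0 = init (6 atoms)
F1 = F0 ∪ {above(a), above(b), above(c), above(e), above(f), linked(e,e), linked(f,a), linked(f,e)}  (14 atoms)
goal ⊆ F1  ⇒  h_max = 1

1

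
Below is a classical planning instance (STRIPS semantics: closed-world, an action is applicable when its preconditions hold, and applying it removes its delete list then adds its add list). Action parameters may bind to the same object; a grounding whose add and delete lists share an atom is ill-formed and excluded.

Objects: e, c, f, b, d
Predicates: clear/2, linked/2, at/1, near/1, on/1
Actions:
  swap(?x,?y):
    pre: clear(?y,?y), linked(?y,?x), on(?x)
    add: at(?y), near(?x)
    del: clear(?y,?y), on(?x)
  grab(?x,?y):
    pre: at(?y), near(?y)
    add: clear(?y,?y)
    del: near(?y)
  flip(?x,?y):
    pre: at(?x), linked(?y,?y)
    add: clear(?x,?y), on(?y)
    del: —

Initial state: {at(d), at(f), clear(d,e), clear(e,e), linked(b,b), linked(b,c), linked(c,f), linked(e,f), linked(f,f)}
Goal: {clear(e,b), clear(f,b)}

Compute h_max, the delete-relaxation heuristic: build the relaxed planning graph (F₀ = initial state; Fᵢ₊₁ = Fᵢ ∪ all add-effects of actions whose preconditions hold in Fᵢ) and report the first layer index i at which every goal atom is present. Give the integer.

F0 = init (9 atoms)
F1 = F0 ∪ {clear(d,b), clear(d,f), clear(f,b), clear(f,f), on(b), on(f)}  (15 atoms)
F2 = F1 ∪ {at(e), near(f)}  (17 atoms)
F3 = F2 ∪ {clear(e,b), clear(e,f)}  (19 atoms)
goal ⊆ F3  ⇒  h_max = 3

3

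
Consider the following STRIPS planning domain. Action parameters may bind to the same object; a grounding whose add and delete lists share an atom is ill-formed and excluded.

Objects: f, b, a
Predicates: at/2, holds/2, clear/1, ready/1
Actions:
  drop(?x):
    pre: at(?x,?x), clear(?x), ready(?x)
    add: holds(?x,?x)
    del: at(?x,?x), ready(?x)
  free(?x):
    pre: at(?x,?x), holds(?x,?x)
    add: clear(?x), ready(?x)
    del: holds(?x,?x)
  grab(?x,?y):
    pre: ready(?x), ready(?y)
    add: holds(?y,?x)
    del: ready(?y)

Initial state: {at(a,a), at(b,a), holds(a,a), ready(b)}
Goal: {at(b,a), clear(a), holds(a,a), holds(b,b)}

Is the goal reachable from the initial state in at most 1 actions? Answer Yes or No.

No

1. free(a)  →  {at(a,a), at(b,a), clear(a), ready(a), ready(b)}
2. drop(a)  →  {at(b,a), clear(a), holds(a,a), ready(b)}
3. grab(b,b)  →  {at(b,a), clear(a), holds(a,a), holds(b,b)}
optimal plan length = 3; 3 > 1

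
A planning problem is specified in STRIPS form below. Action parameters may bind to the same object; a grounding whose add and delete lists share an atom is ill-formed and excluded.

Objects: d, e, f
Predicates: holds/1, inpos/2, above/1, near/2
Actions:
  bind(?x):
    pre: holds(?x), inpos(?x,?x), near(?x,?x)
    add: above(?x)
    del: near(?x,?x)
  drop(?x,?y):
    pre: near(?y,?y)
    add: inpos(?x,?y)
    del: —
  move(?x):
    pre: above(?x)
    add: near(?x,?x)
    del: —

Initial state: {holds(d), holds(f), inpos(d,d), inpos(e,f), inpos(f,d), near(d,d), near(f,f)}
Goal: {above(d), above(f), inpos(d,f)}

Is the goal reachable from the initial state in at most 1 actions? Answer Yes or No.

1. bind(d)  →  {above(d), holds(d), holds(f), inpos(d,d), inpos(e,f), inpos(f,d), near(f,f)}
2. drop(d,f)  →  {above(d), holds(d), holds(f), inpos(d,d), inpos(d,f), inpos(e,f), inpos(f,d), near(f,f)}
3. drop(f,f)  →  {above(d), holds(d), holds(f), inpos(d,d), inpos(d,f), inpos(e,f), inpos(f,d), inpos(f,f), near(f,f)}
4. bind(f)  →  {above(d), above(f), holds(d), holds(f), inpos(d,d), inpos(d,f), inpos(e,f), inpos(f,d), inpos(f,f)}
optimal plan length = 4; 4 > 1

No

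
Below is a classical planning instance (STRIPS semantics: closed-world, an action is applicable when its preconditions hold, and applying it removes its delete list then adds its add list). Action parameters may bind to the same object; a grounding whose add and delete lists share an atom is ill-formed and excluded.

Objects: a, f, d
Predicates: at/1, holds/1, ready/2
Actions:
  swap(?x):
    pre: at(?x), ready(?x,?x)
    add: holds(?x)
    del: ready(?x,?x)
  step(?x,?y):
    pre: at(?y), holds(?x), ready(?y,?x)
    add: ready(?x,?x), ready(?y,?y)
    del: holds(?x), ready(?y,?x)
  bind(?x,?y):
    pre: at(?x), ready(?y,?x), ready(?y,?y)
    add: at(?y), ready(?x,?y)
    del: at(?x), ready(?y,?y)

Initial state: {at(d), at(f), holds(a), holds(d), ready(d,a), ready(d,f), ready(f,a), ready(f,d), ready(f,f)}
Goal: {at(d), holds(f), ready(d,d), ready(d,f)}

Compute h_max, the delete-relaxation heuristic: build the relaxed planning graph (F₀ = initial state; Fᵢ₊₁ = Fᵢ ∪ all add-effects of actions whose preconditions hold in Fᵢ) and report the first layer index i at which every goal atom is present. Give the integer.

1

F0 = init (9 atoms)
F1 = F0 ∪ {holds(f), ready(a,a), ready(d,d)}  (12 atoms)
goal ⊆ F1  ⇒  h_max = 1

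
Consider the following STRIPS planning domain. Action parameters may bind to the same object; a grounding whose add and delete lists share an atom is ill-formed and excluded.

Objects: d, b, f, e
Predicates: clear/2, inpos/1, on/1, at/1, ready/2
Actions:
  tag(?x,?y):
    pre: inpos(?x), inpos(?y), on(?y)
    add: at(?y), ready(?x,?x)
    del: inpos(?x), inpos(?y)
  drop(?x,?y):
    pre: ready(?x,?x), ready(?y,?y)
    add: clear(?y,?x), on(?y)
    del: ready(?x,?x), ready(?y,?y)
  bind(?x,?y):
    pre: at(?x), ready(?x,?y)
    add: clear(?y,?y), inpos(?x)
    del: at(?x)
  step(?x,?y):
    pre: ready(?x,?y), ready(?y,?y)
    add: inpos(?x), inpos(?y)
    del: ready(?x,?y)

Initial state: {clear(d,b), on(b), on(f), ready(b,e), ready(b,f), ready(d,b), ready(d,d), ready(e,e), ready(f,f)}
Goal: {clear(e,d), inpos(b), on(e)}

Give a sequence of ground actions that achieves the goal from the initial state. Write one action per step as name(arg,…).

1. drop(d,e)  →  {clear(d,b), clear(e,d), on(b), on(e), on(f), ready(b,e), ready(b,f), ready(d,b), ready(f,f)}
2. step(b,f)  →  {clear(d,b), clear(e,d), inpos(b), inpos(f), on(b), on(e), on(f), ready(b,e), ready(d,b), ready(f,f)}

drop(d,e); step(b,f)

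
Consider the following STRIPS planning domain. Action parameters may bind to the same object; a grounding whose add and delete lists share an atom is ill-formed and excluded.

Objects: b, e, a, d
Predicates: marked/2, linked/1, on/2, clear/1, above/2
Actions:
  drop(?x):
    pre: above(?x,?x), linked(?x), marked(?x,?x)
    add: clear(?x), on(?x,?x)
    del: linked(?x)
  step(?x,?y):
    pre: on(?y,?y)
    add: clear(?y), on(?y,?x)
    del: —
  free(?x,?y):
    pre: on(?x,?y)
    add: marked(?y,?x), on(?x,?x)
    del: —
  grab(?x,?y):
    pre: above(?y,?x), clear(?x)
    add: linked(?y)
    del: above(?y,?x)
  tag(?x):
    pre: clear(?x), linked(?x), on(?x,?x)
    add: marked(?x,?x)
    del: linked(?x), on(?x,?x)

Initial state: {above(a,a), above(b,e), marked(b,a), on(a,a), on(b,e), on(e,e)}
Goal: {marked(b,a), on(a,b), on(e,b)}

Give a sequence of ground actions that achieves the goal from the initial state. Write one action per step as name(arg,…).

1. step(b,e)  →  {above(a,a), above(b,e), clear(e), marked(b,a), on(a,a), on(b,e), on(e,b), on(e,e)}
2. step(b,a)  →  {above(a,a), above(b,e), clear(a), clear(e), marked(b,a), on(a,a), on(a,b), on(b,e), on(e,b), on(e,e)}

step(b,e); step(b,a)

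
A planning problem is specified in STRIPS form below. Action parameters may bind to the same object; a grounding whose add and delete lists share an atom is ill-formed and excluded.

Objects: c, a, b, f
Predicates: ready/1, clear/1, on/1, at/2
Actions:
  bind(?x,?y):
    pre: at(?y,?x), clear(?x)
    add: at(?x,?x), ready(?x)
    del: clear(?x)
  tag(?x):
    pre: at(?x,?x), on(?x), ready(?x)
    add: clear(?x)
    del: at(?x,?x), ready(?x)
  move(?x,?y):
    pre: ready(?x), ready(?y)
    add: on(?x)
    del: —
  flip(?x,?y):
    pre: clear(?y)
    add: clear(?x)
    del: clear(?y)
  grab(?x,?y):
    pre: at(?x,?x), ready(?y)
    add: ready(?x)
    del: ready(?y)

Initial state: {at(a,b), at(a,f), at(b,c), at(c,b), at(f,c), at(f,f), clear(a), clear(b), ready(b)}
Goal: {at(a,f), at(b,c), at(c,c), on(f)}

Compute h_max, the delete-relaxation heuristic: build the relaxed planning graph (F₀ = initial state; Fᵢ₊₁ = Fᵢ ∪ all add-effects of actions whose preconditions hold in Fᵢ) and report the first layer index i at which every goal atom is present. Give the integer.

2

F0 = init (9 atoms)
F1 = F0 ∪ {at(b,b), clear(c), clear(f), on(b), ready(f)}  (14 atoms)
F2 = F1 ∪ {at(c,c), on(f), ready(c)}  (17 atoms)
goal ⊆ F2  ⇒  h_max = 2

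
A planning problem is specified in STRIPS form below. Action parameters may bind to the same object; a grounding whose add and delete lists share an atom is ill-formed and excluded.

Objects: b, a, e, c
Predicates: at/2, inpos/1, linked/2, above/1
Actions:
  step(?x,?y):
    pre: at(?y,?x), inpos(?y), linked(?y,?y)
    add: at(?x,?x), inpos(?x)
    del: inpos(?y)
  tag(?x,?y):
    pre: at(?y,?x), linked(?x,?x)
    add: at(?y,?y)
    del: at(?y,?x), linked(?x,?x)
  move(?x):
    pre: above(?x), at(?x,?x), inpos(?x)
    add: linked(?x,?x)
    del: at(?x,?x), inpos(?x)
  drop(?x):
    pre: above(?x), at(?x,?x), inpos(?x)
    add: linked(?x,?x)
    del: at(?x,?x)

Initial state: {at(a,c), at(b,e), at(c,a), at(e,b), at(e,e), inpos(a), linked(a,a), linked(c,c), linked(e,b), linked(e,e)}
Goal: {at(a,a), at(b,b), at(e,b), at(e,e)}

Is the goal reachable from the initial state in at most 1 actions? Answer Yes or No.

No

1. tag(e,b)  →  {at(a,c), at(b,b), at(c,a), at(e,b), at(e,e), inpos(a), linked(a,a), linked(c,c), linked(e,b)}
2. tag(c,a)  →  {at(a,a), at(b,b), at(c,a), at(e,b), at(e,e), inpos(a), linked(a,a), linked(e,b)}
optimal plan length = 2; 2 > 1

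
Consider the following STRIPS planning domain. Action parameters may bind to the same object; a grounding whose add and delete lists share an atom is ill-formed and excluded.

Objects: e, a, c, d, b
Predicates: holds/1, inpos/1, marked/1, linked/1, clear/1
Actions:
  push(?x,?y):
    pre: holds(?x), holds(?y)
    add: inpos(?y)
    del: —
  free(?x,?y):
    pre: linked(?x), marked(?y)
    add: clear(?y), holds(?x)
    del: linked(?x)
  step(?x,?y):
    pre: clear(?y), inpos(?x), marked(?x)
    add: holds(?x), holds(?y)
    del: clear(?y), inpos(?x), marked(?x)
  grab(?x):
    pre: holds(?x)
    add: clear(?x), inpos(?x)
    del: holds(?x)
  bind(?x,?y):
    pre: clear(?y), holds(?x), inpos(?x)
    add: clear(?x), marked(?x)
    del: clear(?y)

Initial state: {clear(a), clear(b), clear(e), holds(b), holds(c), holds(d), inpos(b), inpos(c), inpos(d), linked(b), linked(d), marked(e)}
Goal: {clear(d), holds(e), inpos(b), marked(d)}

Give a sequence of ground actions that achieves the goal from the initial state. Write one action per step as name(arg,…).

1. bind(c,a)  →  {clear(b), clear(c), clear(e), holds(b), holds(c), holds(d), inpos(b), inpos(c), inpos(d), linked(b), linked(d), marked(c), marked(e)}
2. step(c,e)  →  {clear(b), clear(c), holds(b), holds(c), holds(d), holds(e), inpos(b), inpos(d), linked(b), linked(d), marked(e)}
3. bind(d,c)  →  {clear(b), clear(d), holds(b), holds(c), holds(d), holds(e), inpos(b), inpos(d), linked(b), linked(d), marked(d), marked(e)}

bind(c,a); step(c,e); bind(d,c)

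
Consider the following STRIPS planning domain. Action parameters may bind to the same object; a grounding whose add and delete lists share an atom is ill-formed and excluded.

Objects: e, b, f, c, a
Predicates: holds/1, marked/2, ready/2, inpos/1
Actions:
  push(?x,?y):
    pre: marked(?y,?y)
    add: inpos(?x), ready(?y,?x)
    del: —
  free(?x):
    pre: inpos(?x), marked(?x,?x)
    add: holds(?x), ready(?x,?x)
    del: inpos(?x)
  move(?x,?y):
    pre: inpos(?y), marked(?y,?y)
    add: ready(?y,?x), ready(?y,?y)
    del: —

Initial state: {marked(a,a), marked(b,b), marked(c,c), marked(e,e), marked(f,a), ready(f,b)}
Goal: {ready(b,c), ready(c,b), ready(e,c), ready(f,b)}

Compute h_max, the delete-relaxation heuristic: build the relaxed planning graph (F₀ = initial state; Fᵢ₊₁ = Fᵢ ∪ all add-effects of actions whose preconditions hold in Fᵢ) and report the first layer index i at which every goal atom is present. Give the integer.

F0 = init (6 atoms)
F1 = F0 ∪ {inpos(a), inpos(b), inpos(c), inpos(e), inpos(f), ready(a,a), ready(a,b), ready(a,c), ready(a,e), ready(a,f), ready(b,a), ready(b,b), ready(b,c), ready(b,e), ready(b,f), ready(c,a), ready(c,b), ready(c,c), ready(c,e), ready(c,f), ready(e,a), ready(e,b), ready(e,c), ready(e,e), ready(e,f)}  (31 atoms)
goal ⊆ F1  ⇒  h_max = 1

1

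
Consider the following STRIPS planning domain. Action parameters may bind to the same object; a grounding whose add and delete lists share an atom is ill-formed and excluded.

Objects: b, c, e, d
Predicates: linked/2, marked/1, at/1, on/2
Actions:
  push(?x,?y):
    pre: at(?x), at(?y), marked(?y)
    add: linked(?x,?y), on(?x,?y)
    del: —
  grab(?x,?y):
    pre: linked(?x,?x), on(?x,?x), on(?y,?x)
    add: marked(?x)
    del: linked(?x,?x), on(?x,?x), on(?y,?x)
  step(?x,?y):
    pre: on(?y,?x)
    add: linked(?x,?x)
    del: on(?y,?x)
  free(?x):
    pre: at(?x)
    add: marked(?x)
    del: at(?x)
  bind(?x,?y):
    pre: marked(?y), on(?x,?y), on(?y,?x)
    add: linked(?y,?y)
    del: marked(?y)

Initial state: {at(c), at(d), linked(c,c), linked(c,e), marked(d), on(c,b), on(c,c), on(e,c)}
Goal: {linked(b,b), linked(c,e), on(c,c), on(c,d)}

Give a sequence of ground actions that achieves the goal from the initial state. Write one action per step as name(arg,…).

1. push(c,d)  →  {at(c), at(d), linked(c,c), linked(c,d), linked(c,e), marked(d), on(c,b), on(c,c), on(c,d), on(e,c)}
2. step(b,c)  →  {at(c), at(d), linked(b,b), linked(c,c), linked(c,d), linked(c,e), marked(d), on(c,c), on(c,d), on(e,c)}

push(c,d); step(b,c)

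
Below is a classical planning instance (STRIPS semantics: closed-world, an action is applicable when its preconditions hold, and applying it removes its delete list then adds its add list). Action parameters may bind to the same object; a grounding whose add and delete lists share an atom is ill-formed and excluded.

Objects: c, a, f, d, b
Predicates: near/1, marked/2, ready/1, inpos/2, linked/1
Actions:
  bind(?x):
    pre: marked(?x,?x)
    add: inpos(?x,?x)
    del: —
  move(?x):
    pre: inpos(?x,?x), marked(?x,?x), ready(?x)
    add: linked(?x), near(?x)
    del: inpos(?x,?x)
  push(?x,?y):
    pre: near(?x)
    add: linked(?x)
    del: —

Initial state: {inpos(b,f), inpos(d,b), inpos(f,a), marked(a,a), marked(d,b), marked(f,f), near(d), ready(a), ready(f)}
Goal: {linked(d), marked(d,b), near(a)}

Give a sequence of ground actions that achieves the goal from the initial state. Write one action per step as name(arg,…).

1. bind(a)  →  {inpos(a,a), inpos(b,f), inpos(d,b), inpos(f,a), marked(a,a), marked(d,b), marked(f,f), near(d), ready(a), ready(f)}
2. move(a)  →  {inpos(b,f), inpos(d,b), inpos(f,a), linked(a), marked(a,a), marked(d,b), marked(f,f), near(a), near(d), ready(a), ready(f)}
3. push(d,c)  →  {inpos(b,f), inpos(d,b), inpos(f,a), linked(a), linked(d), marked(a,a), marked(d,b), marked(f,f), near(a), near(d), ready(a), ready(f)}

bind(a); move(a); push(d,c)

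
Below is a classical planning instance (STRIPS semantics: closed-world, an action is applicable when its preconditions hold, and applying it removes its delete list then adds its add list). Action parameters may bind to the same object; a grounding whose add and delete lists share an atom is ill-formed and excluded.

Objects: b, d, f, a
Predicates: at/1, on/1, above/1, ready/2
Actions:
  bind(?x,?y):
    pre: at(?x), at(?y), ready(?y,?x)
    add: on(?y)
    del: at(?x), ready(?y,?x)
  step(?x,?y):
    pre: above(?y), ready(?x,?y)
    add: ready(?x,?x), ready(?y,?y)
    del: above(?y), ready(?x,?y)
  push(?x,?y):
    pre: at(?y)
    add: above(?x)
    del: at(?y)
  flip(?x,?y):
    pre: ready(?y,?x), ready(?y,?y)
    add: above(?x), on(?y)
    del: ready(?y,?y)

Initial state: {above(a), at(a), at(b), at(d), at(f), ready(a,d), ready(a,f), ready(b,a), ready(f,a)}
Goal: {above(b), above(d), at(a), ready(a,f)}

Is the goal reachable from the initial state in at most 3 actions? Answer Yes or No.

Yes

1. push(b,b)  →  {above(a), above(b), at(a), at(d), at(f), ready(a,d), ready(a,f), ready(b,a), ready(f,a)}
2. push(d,d)  →  {above(a), above(b), above(d), at(a), at(f), ready(a,d), ready(a,f), ready(b,a), ready(f,a)}
optimal plan length = 2; 2 ≤ 3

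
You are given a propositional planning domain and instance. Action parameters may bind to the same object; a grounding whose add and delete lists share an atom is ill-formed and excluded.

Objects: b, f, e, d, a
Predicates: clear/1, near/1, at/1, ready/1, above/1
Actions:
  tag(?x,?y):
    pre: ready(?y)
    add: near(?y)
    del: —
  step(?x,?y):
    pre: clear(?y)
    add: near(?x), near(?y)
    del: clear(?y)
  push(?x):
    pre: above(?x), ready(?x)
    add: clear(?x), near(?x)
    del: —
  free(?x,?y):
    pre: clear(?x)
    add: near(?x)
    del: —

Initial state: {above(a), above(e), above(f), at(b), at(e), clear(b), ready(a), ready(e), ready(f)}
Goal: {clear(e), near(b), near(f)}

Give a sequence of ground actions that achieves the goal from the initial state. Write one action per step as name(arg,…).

step(f,b); push(e)

1. step(f,b)  →  {above(a), above(e), above(f), at(b), at(e), near(b), near(f), ready(a), ready(e), ready(f)}
2. push(e)  →  {above(a), above(e), above(f), at(b), at(e), clear(e), near(b), near(e), near(f), ready(a), ready(e), ready(f)}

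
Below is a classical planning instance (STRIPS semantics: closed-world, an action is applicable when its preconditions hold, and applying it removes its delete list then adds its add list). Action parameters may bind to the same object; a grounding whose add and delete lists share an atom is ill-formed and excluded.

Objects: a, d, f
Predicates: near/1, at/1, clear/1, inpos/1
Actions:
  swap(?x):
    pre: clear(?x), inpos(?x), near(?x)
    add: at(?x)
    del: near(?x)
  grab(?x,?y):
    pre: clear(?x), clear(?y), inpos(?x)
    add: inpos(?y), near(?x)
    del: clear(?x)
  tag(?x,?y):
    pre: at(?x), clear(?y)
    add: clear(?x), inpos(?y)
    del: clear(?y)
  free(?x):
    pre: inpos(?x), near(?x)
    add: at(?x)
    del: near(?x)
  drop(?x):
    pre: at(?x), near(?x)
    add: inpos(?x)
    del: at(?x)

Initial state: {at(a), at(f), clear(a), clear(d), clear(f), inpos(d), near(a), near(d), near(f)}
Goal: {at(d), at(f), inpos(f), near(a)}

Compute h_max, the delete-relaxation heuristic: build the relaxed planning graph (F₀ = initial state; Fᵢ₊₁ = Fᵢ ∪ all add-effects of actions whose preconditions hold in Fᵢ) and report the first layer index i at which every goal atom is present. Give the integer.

1

F0 = init (9 atoms)
F1 = F0 ∪ {at(d), inpos(a), inpos(f)}  (12 atoms)
goal ⊆ F1  ⇒  h_max = 1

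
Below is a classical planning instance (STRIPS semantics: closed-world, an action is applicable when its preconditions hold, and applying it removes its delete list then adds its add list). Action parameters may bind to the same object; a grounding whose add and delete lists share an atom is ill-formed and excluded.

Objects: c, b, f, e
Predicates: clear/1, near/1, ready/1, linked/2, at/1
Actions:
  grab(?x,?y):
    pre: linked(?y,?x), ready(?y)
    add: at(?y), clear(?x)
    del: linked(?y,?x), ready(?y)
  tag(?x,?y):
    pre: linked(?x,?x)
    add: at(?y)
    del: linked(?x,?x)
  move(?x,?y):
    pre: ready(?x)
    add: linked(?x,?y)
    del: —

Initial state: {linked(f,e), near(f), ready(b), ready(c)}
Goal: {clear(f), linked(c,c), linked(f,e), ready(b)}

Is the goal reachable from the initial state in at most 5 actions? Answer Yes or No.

Yes

1. move(c,c)  →  {linked(c,c), linked(f,e), near(f), ready(b), ready(c)}
2. move(c,f)  →  {linked(c,c), linked(c,f), linked(f,e), near(f), ready(b), ready(c)}
3. grab(f,c)  →  {at(c), clear(f), linked(c,c), linked(f,e), near(f), ready(b)}
optimal plan length = 3; 3 ≤ 5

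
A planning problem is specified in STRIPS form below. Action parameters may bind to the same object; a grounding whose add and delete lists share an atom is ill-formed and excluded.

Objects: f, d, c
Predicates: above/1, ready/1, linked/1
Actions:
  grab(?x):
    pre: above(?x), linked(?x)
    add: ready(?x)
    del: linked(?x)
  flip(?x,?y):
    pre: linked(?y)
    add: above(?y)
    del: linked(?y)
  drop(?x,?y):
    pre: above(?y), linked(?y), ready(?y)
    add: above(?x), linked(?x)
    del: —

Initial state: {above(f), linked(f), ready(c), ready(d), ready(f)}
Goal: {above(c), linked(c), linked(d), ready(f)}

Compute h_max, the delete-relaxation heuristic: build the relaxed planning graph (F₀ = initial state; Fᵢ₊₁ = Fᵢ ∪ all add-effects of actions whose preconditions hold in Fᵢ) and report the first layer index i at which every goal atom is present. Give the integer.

1

F0 = init (5 atoms)
F1 = F0 ∪ {above(c), above(d), linked(c), linked(d)}  (9 atoms)
goal ⊆ F1  ⇒  h_max = 1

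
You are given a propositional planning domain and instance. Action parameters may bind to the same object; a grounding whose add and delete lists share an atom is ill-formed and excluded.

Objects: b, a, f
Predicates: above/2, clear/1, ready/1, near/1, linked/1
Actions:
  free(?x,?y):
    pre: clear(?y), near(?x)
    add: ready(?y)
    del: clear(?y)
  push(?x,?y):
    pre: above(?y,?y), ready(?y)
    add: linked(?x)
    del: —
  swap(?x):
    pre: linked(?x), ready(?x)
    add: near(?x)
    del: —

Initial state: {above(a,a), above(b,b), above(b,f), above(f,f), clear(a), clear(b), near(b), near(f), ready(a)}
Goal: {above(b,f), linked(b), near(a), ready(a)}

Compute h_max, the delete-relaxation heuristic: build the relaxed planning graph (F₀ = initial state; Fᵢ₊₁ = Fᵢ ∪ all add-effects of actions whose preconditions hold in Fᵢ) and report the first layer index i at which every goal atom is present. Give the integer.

F0 = init (9 atoms)
F1 = F0 ∪ {linked(a), linked(b), linked(f), ready(b)}  (13 atoms)
F2 = F1 ∪ {near(a)}  (14 atoms)
goal ⊆ F2  ⇒  h_max = 2

2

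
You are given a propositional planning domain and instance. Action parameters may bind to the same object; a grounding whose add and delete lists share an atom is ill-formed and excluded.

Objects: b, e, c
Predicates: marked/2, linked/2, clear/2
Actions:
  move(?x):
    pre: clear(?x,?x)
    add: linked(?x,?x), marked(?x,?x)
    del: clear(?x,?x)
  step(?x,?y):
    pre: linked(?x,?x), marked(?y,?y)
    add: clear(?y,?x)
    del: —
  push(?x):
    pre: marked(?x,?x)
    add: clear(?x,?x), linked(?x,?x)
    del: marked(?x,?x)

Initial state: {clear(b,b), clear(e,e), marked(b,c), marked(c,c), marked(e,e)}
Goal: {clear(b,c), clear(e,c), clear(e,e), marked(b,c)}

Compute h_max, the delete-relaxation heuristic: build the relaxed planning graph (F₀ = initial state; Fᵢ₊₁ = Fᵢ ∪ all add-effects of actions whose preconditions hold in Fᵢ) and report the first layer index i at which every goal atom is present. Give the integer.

F0 = init (5 atoms)
F1 = F0 ∪ {clear(c,c), linked(b,b), linked(c,c), linked(e,e), marked(b,b)}  (10 atoms)
F2 = F1 ∪ {clear(b,c), clear(b,e), clear(c,b), clear(c,e), clear(e,b), clear(e,c)}  (16 atoms)
goal ⊆ F2  ⇒  h_max = 2

2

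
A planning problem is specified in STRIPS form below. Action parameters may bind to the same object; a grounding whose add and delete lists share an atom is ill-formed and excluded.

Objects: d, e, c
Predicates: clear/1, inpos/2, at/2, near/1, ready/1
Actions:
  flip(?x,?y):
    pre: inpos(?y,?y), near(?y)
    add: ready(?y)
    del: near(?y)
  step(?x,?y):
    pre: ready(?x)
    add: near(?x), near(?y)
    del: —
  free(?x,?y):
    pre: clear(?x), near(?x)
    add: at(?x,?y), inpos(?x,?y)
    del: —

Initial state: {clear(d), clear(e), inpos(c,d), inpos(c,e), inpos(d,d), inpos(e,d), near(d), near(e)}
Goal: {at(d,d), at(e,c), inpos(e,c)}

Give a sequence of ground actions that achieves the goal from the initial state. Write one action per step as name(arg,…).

free(d,d); free(e,c)

1. free(d,d)  →  {at(d,d), clear(d), clear(e), inpos(c,d), inpos(c,e), inpos(d,d), inpos(e,d), near(d), near(e)}
2. free(e,c)  →  {at(d,d), at(e,c), clear(d), clear(e), inpos(c,d), inpos(c,e), inpos(d,d), inpos(e,c), inpos(e,d), near(d), near(e)}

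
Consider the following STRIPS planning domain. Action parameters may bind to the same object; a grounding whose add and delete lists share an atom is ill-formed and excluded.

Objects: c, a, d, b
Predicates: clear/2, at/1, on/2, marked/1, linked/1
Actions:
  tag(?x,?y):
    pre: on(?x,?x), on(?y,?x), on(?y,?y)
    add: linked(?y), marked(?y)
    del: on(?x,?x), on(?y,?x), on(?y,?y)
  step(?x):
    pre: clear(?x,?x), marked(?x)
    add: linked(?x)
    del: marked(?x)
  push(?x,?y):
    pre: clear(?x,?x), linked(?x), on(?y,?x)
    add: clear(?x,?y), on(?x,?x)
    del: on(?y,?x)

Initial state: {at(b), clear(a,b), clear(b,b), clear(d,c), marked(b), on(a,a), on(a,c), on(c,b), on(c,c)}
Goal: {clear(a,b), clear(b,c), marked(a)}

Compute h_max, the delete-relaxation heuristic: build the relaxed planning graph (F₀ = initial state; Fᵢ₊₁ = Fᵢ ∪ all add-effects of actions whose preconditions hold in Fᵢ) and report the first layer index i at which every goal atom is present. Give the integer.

F0 = init (9 atoms)
F1 = F0 ∪ {linked(a), linked(b), linked(c), marked(a), marked(c)}  (14 atoms)
F2 = F1 ∪ {clear(b,c), on(b,b)}  (16 atoms)
goal ⊆ F2  ⇒  h_max = 2

2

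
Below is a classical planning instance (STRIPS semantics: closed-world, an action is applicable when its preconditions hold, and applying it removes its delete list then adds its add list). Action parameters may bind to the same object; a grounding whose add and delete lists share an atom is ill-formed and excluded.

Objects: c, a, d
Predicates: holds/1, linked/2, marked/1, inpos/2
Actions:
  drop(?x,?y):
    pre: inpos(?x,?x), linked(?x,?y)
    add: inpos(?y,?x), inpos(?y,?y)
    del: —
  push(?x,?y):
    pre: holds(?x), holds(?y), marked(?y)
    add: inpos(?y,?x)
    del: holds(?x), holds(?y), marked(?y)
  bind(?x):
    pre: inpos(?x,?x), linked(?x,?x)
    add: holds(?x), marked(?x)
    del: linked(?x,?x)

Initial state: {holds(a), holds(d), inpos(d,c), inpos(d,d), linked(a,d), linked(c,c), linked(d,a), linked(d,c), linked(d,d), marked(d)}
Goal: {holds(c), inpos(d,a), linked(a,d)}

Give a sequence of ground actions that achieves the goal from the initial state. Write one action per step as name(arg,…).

1. drop(d,c)  →  {holds(a), holds(d), inpos(c,c), inpos(c,d), inpos(d,c), inpos(d,d), linked(a,d), linked(c,c), linked(d,a), linked(d,c), linked(d,d), marked(d)}
2. push(a,d)  →  {inpos(c,c), inpos(c,d), inpos(d,a), inpos(d,c), inpos(d,d), linked(a,d), linked(c,c), linked(d,a), linked(d,c), linked(d,d)}
3. bind(c)  →  {holds(c), inpos(c,c), inpos(c,d), inpos(d,a), inpos(d,c), inpos(d,d), linked(a,d), linked(d,a), linked(d,c), linked(d,d), marked(c)}

drop(d,c); push(a,d); bind(c)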